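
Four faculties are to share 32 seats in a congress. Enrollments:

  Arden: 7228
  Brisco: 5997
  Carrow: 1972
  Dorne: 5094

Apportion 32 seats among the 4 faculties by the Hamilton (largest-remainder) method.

Standard divisor: 20291 ÷ 32 ≈ 634.094.
Standard quotas: Arden 11.3989, Brisco 9.4576, Carrow 3.1100, Dorne 8.0335.
Lower quotas: Arden 11, Brisco 9, Carrow 3, Dorne 8 (sum 31, leaving 1 seat).
Remainders in descending order: Brisco 0.4576, Arden 0.3989, Carrow 0.1100, Dorne 0.0335.
Largest remainder: Brisco receives the extra seat.

Arden 11, Brisco 10, Carrow 3, Dorne 8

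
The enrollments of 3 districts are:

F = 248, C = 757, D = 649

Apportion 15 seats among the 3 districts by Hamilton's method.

Standard divisor: 1654 ÷ 15 ≈ 110.267.
Standard quotas: F 2.249, C 6.865, D 5.886.
Lower quotas: F 2, C 6, D 5 (sum 13, leaving 2 seats).
Remainders in descending order: D 0.886, C 0.865, F 0.249.
The surplus seats go to D, C.

F: 2, C: 7, D: 6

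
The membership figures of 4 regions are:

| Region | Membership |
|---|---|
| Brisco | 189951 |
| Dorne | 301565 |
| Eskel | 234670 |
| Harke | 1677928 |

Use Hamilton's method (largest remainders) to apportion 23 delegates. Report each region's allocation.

The standard divisor is 2404114/23 ≈ 104526.696.
Standard quotas: Brisco 1.8172, Dorne 2.8851, Eskel 2.2451, Harke 16.0526.
Lower quotas: Brisco 1, Dorne 2, Eskel 2, Harke 16 (sum 21, leaving 2 seats).
Remainders in descending order: Dorne 0.8851, Brisco 0.8172, Eskel 0.2451, Harke 0.0526.
Largest remainders: Dorne, Brisco receive the extra seats.

Brisco 2; Dorne 3; Eskel 2; Harke 16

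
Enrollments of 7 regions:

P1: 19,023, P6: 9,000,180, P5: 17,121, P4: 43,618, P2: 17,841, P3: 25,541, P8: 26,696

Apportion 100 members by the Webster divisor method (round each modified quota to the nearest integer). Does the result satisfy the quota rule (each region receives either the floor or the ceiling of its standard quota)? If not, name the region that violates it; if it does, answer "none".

Standard quotas: P1 0.208, P6 98.362, P5 0.187, P4 0.477, P2 0.195, P3 0.279, P8 0.292.
Webster allocation: P1 0, P6 100, P5 0, P4 0, P2 0, P3 0, P8 0.
P6 has quota 98.362 (lower 98, upper 99) but receives 100 — outside the quota interval.

P6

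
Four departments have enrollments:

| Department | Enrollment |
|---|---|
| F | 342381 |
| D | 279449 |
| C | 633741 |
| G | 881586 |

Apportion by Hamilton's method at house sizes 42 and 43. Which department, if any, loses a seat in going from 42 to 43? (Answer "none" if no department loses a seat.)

At 42 seats: F 7, D 6, C 12, G 17.
At 43 seats: F 7, D 5, C 13, G 18.
D drops from 6 to 5.

D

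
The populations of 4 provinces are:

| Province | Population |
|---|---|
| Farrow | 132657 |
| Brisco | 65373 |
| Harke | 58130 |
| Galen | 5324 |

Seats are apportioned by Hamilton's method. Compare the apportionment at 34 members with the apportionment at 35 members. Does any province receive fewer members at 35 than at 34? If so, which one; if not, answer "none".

Galen

At 34 seats: Farrow 17, Brisco 8, Harke 8, Galen 1.
At 35 seats: Farrow 18, Brisco 9, Harke 8, Galen 0.
Galen drops from 1 to 0.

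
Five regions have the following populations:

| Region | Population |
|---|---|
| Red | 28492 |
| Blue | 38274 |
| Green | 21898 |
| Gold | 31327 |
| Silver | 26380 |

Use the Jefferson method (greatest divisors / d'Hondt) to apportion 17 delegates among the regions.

Red 3, Blue 5, Green 2, Gold 4, Silver 3

Standard divisor 146371/17 ≈ 8610.059; standard quotas: Red 3.309, Blue 4.445, Green 2.543, Gold 3.638, Silver 3.064.
Rounding down gives 3, 4, 2, 3, 3 = 15 seats, so the divisor must be adjusted.
With modified divisor 7500: modified quotas Red 3.799, Blue 5.103, Green 2.920, Gold 4.177, Silver 3.517.
Rounding down: Red 3, Blue 5, Green 2, Gold 4, Silver 3 (total 17).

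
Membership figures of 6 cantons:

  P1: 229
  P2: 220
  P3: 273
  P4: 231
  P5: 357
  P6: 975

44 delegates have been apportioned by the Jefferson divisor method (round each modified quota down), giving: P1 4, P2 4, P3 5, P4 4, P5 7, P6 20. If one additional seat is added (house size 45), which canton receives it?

P6

Priority for the next seat is population ÷ (current seats + 1).
Priorities: P1 45.800, P2 44.000, P3 45.500, P4 46.200, P5 44.625, P6 46.429.
Highest priority: P6.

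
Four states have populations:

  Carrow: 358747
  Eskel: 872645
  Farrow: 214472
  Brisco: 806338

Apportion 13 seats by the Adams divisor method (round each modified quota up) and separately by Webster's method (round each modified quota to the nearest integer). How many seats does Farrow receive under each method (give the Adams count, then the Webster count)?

Adams: Carrow 2, Eskel 5, Farrow 2, Brisco 4.
Webster: Carrow 2, Eskel 5, Farrow 1, Brisco 5.
Farrow gets 2 under Adams and 1 under Webster.

2 and 1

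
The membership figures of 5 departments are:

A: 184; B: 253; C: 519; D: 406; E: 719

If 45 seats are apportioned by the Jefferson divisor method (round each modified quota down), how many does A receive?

Standard divisor 2081/45 ≈ 46.244; standard quotas: A 3.979, B 5.471, C 11.223, D 8.779, E 15.548.
Rounding down gives 3, 5, 11, 8, 15 = 42 seats, so the divisor must be adjusted.
With modified divisor 44: modified quotas A 4.182, B 5.750, C 11.795, D 9.227, E 16.341.
Rounding down: A 4, B 5, C 11, D 9, E 16 (total 45).
A receives 4.

4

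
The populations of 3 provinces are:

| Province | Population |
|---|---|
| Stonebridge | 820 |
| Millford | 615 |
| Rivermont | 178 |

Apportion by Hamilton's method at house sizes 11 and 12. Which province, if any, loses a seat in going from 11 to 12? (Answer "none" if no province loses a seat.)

At 11 seats: Stonebridge 6, Millford 4, Rivermont 1.
At 12 seats: Stonebridge 6, Millford 5, Rivermont 1.
No province's allocation decreased.

none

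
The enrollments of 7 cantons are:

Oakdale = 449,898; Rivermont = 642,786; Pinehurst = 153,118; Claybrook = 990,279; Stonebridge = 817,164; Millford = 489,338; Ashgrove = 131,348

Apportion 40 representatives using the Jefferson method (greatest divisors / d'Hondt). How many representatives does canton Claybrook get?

Standard divisor 3673931/40 ≈ 91848.275; standard quotas: Oakdale 4.898, Rivermont 6.998, Pinehurst 1.667, Claybrook 10.782, Stonebridge 8.897, Millford 5.328, Ashgrove 1.430.
Rounding down gives 4, 6, 1, 10, 8, 5, 1 = 35 seats, so the divisor must be adjusted.
With modified divisor 82100: modified quotas Oakdale 5.480, Rivermont 7.829, Pinehurst 1.865, Claybrook 12.062, Stonebridge 9.953, Millford 5.960, Ashgrove 1.600.
Rounding down: Oakdale 5, Rivermont 7, Pinehurst 1, Claybrook 12, Stonebridge 9, Millford 5, Ashgrove 1 (total 40).
Claybrook receives 12.

12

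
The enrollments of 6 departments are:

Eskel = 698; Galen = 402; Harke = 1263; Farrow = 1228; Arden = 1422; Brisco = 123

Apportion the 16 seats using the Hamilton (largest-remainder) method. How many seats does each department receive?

Eskel: 2; Galen: 1; Harke: 4; Farrow: 4; Arden: 5; Brisco: 0

Total 5136; standard divisor 5136/16 = 321.
Standard quotas: Eskel 2.174, Galen 1.252, Harke 3.935, Farrow 3.826, Arden 4.430, Brisco 0.383.
Lower quotas: Eskel 2, Galen 1, Harke 3, Farrow 3, Arden 4, Brisco 0 (sum 13, leaving 3 seats).
Remainders in descending order: Harke 0.935, Farrow 0.826, Arden 0.430, Brisco 0.383, Galen 0.252, Eskel 0.174.
The surplus seats go to Harke, Farrow, Arden.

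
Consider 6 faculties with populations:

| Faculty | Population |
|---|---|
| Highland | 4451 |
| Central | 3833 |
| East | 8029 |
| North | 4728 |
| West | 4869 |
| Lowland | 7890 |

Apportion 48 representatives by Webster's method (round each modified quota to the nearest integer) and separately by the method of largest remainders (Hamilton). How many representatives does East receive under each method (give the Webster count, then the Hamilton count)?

12 and 11

Webster: Highland 6, Central 5, East 12, North 7, West 7, Lowland 11.
Hamilton: Highland 6, Central 6, East 11, North 7, West 7, Lowland 11.
East gets 12 under Webster and 11 under Hamilton.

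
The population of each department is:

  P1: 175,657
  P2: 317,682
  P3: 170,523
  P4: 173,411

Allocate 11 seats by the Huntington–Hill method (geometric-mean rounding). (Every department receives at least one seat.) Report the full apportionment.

With divisor 71374: modified quotas P1 2.461, P2 4.451, P3 2.389, P4 2.430.
Geometric-mean thresholds: P1 √(2·3)=2.449, P2 √(4·5)=4.472, P3 √(2·3)=2.449, P4 √(2·3)=2.449.
Each quota rounded against its threshold gives P1 3, P2 4, P3 2, P4 2 (total 11).

P1: 3, P2: 4, P3: 2, P4: 2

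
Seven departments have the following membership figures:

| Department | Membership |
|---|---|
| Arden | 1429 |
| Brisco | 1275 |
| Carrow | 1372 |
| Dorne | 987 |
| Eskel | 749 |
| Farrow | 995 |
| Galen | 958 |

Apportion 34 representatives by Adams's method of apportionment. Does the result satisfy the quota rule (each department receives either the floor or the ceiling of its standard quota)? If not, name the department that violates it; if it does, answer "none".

Standard quotas: Arden 6.257, Brisco 5.583, Carrow 6.007, Dorne 4.322, Eskel 3.280, Farrow 4.357, Galen 4.195.
Adams allocation: Arden 6, Brisco 6, Carrow 6, Dorne 4, Eskel 4, Farrow 4, Galen 4.
Every allocation lies between the lower and upper quota.

none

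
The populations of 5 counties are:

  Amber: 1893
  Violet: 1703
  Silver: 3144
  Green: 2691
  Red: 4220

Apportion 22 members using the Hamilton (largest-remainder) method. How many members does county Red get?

7

The standard divisor is 13651/22 ≈ 620.5.
Standard quotas: Amber 3.051, Violet 2.745, Silver 5.067, Green 4.337, Red 6.801.
Lower quotas: Amber 3, Violet 2, Silver 5, Green 4, Red 6 (sum 20, leaving 2 seats).
Remainders in descending order: Red 0.801, Violet 0.745, Green 0.337, Silver 0.067, Amber 0.051.
Largest remainders: Red, Violet receive the extra seats.
Red receives 7.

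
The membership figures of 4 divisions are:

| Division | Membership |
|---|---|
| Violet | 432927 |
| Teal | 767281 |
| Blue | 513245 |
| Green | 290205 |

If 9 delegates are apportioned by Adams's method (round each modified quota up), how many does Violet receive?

Standard divisor 2003658/9 ≈ 222628.667; standard quotas: Violet 1.945, Teal 3.446, Blue 2.305, Green 1.304.
Rounding up gives 2, 4, 3, 2 = 11 seats, so the divisor must be adjusted.
With modified divisor 273400: modified quotas Violet 1.583, Teal 2.806, Blue 1.877, Green 1.061.
Rounding up: Violet 2, Teal 3, Blue 2, Green 2 (total 9).
Violet receives 2.

2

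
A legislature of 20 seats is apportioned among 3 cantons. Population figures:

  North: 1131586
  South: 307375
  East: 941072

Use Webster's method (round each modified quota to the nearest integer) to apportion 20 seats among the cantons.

North 9, South 3, East 8

Standard divisor 2380033/20 ≈ 119001.65; standard quotas: North 9.509, South 2.583, East 7.908.
Rounding to the nearest integer gives 10, 3, 8 = 21 seats, so the divisor must be adjusted.
With modified divisor 121000: modified quotas North 9.352, South 2.540, East 7.777.
Rounding to the nearest integer: North 9, South 3, East 8 (total 20).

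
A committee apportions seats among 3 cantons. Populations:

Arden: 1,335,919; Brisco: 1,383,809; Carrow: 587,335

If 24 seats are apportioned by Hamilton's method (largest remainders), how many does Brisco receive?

The standard divisor is 3307063/24 ≈ 137794.292.
Standard quotas: Arden 9.6950, Brisco 10.0426, Carrow 4.2624.
Lower quotas: Arden 9, Brisco 10, Carrow 4 (sum 23, leaving 1 seat).
Remainders in descending order: Arden 0.6950, Carrow 0.2624, Brisco 0.0426.
The surplus seat goes to Arden.
Brisco receives 10.

10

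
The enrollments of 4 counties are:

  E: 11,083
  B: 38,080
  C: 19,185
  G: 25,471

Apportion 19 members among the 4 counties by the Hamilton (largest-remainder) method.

Standard divisor: 93819 ÷ 19 ≈ 4937.842.
Standard quotas: E 2.2445, B 7.7119, C 3.8853, G 5.1583.
Lower quotas: E 2, B 7, C 3, G 5 (sum 17, leaving 2 seats).
Remainders in descending order: C 0.8853, B 0.7119, E 0.2445, G 0.1583.
The surplus seats go to C, B.

E: 2, B: 8, C: 4, G: 5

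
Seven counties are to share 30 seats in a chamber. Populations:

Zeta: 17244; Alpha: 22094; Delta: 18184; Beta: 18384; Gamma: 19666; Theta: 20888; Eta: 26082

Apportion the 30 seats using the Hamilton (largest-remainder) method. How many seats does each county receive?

The standard divisor is 142542/30 ≈ 4751.4.
Standard quotas: Zeta 3.6292, Alpha 4.6500, Delta 3.8271, Beta 3.8692, Gamma 4.1390, Theta 4.3962, Eta 5.4893.
Lower quotas: Zeta 3, Alpha 4, Delta 3, Beta 3, Gamma 4, Theta 4, Eta 5 (sum 26, leaving 4 seats).
Remainders in descending order: Beta 0.8692, Delta 0.8271, Alpha 0.6500, Zeta 0.6292, Eta 0.4893, Theta 0.3962, Gamma 0.1390.
Largest remainders: Beta, Delta, Alpha, Zeta receive the extra seats.

Zeta=4, Alpha=5, Delta=4, Beta=4, Gamma=4, Theta=4, Eta=5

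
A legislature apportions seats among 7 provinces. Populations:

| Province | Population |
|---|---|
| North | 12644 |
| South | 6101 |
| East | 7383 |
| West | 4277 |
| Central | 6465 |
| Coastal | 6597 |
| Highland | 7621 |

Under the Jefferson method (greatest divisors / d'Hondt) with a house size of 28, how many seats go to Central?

4

Standard divisor 51088/28 ≈ 1824.571; standard quotas: North 6.930, South 3.344, East 4.046, West 2.344, Central 3.543, Coastal 3.616, Highland 4.177.
Rounding down gives 6, 3, 4, 2, 3, 3, 4 = 25 seats, so the divisor must be adjusted.
With modified divisor 1600: modified quotas North 7.902, South 3.813, East 4.614, West 2.673, Central 4.041, Coastal 4.123, Highland 4.763.
Rounding down: North 7, South 3, East 4, West 2, Central 4, Coastal 4, Highland 4 (total 28).
Central receives 4.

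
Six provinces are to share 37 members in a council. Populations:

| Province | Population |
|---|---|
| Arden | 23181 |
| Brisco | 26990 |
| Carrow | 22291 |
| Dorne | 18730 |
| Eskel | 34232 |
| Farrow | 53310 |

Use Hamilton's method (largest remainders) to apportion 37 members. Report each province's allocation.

Standard divisor: 178734 ÷ 37 ≈ 4830.649.
Standard quotas: Arden 4.7987, Brisco 5.5872, Carrow 4.6145, Dorne 3.8773, Eskel 7.0864, Farrow 11.0358.
Lower quotas: Arden 4, Brisco 5, Carrow 4, Dorne 3, Eskel 7, Farrow 11 (sum 34, leaving 3 seats).
Remainders in descending order: Dorne 0.8773, Arden 0.7987, Carrow 0.6145, Brisco 0.5872, Eskel 0.0864, Farrow 0.0358.
The surplus seats go to Dorne, Arden, Carrow.

Arden 5, Brisco 5, Carrow 5, Dorne 4, Eskel 7, Farrow 11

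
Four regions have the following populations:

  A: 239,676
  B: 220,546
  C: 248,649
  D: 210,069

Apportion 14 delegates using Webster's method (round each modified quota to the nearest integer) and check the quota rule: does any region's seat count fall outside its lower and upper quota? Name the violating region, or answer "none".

Standard quotas: A 3.651, B 3.360, C 3.788, D 3.200.
Webster allocation: A 4, B 3, C 4, D 3.
Every allocation lies between the lower and upper quota.

none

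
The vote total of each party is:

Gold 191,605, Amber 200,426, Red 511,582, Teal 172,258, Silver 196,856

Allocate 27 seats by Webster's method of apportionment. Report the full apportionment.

Standard divisor 1272727/27 ≈ 47138.037; standard quotas: Gold 4.065, Amber 4.252, Red 10.853, Teal 3.654, Silver 4.176.
Rounding to the nearest integer gives Gold 4, Amber 4, Red 11, Teal 4, Silver 4 — total 27, matching the house size, so no adjustment is needed.

Gold: 4; Amber: 4; Red: 11; Teal: 4; Silver: 4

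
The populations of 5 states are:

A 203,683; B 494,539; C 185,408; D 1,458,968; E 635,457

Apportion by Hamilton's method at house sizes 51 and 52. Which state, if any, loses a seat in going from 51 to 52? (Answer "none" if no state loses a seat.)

At 51 seats: A 4, B 8, C 3, D 25, E 11.
At 52 seats: A 4, B 9, C 3, D 25, E 11.
No state's allocation decreased.

none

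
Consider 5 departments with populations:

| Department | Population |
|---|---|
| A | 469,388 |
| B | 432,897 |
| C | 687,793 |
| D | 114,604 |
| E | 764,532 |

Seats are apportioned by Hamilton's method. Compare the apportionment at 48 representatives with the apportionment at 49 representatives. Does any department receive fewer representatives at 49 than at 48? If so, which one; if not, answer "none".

At 48 seats: A 9, B 9, C 13, D 2, E 15.
At 49 seats: A 9, B 9, C 14, D 2, E 15.
No department's allocation decreased.

none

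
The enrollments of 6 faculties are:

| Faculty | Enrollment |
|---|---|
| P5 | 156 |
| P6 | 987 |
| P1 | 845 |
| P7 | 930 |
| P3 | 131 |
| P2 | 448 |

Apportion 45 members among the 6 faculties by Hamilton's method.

The standard divisor is 3497/45 ≈ 77.711.
Standard quotas: P5 2.007, P6 12.701, P1 10.874, P7 11.967, P3 1.686, P2 5.765.
Lower quotas: P5 2, P6 12, P1 10, P7 11, P3 1, P2 5 (sum 41, leaving 4 seats).
Remainders in descending order: P7 0.967, P1 0.874, P2 0.765, P6 0.701, P3 0.686, P5 0.007.
Largest remainders: P7, P1, P2, P6 receive the extra seats.

P5: 2; P6: 13; P1: 11; P7: 12; P3: 1; P2: 6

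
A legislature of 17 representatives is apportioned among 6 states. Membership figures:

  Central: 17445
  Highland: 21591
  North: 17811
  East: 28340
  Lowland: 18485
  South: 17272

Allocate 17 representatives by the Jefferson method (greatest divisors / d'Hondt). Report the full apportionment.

Standard divisor 120944/17 ≈ 7114.353; standard quotas: Central 2.452, Highland 3.035, North 2.504, East 3.983, Lowland 2.598, South 2.428.
Rounding down gives 2, 3, 2, 3, 2, 2 = 14 seats, so the divisor must be adjusted.
With modified divisor 5880: modified quotas Central 2.967, Highland 3.672, North 3.029, East 4.820, Lowland 3.144, South 2.937.
Rounding down: Central 2, Highland 3, North 3, East 4, Lowland 3, South 2 (total 17).

Central 2; Highland 3; North 3; East 4; Lowland 3; South 2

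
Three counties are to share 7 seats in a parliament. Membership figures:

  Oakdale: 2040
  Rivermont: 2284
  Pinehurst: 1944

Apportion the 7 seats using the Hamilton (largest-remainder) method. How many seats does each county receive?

Oakdale 2; Rivermont 3; Pinehurst 2

Total 6268; standard divisor 6268/7 ≈ 895.429.
Standard quotas: Oakdale 2.278, Rivermont 2.551, Pinehurst 2.171.
Lower quotas: Oakdale 2, Rivermont 2, Pinehurst 2 (sum 6, leaving 1 seat).
Remainders in descending order: Rivermont 0.551, Oakdale 0.278, Pinehurst 0.171.
Largest remainder: Rivermont receives the extra seat.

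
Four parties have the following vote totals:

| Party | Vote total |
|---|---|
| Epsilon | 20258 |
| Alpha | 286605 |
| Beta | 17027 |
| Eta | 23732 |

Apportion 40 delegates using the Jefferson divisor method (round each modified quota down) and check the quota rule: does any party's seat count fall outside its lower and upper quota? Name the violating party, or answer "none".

Alpha

Standard quotas: Epsilon 2.331, Alpha 32.979, Beta 1.959, Eta 2.731.
Jefferson allocation: Epsilon 2, Alpha 34, Beta 2, Eta 2.
Alpha has quota 32.979 (lower 32, upper 33) but receives 34 — outside the quota interval.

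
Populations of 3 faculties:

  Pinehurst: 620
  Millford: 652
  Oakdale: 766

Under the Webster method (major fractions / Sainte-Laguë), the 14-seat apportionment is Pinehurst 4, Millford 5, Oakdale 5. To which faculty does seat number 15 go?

Oakdale

Priority for the next seat is population ÷ (current seats + 0.5).
Priorities: Pinehurst 137.778, Millford 118.545, Oakdale 139.273.
Highest priority: Oakdale.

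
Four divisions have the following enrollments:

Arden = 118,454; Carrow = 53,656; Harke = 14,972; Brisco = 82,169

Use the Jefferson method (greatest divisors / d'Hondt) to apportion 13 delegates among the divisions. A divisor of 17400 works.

With modified divisor 17400: modified quotas Arden 6.808, Carrow 3.084, Harke 0.860, Brisco 4.722.
Rounding down: Arden 6, Carrow 3, Harke 0, Brisco 4 (total 13).

Arden 6, Carrow 3, Harke 0, Brisco 4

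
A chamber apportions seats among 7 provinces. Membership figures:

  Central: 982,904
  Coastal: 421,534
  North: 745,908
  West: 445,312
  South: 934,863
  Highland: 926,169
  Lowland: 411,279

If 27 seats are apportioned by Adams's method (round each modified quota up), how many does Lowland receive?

2

Standard divisor 4867969/27 ≈ 180295.148; standard quotas: Central 5.452, Coastal 2.338, North 4.137, West 2.470, South 5.185, Highland 5.137, Lowland 2.281.
Rounding up gives 6, 3, 5, 3, 6, 6, 3 = 32 seats, so the divisor must be adjusted.
With modified divisor 208200: modified quotas Central 4.721, Coastal 2.025, North 3.583, West 2.139, South 4.490, Highland 4.448, Lowland 1.975.
Rounding up: Central 5, Coastal 3, North 4, West 3, South 5, Highland 5, Lowland 2 (total 27).
Lowland receives 2.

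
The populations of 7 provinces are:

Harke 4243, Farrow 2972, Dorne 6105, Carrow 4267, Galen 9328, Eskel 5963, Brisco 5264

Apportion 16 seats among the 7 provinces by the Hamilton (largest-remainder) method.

Harke 2, Farrow 1, Dorne 3, Carrow 2, Galen 4, Eskel 2, Brisco 2

Standard divisor: 38142 ÷ 16 ≈ 2383.875.
Standard quotas: Harke 1.7799, Farrow 1.2467, Dorne 2.5610, Carrow 1.7899, Galen 3.9130, Eskel 2.5014, Brisco 2.2082.
Lower quotas: Harke 1, Farrow 1, Dorne 2, Carrow 1, Galen 3, Eskel 2, Brisco 2 (sum 12, leaving 4 seats).
Remainders in descending order: Galen 0.9130, Carrow 0.7899, Harke 0.7799, Dorne 0.5610, Eskel 0.5014, Farrow 0.2467, Brisco 0.2082.
The surplus seats go to Galen, Carrow, Harke, Dorne.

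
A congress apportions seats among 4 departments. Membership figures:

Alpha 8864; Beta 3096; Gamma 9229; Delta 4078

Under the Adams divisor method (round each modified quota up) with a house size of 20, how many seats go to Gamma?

7

Standard divisor 25267/20 ≈ 1263.35; standard quotas: Alpha 7.016, Beta 2.451, Gamma 7.305, Delta 3.228.
Rounding up gives 8, 3, 8, 4 = 23 seats, so the divisor must be adjusted.
With modified divisor 1400: modified quotas Alpha 6.331, Beta 2.211, Gamma 6.592, Delta 2.913.
Rounding up: Alpha 7, Beta 3, Gamma 7, Delta 3 (total 20).
Gamma receives 7.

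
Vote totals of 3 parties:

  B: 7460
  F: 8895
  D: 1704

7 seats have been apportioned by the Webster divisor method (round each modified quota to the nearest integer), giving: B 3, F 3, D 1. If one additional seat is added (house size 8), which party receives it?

Priority for the next seat is population ÷ (current seats + 0.5).
Priorities: B 2131.429, F 2541.429, D 1136.000.
Highest priority: F.

F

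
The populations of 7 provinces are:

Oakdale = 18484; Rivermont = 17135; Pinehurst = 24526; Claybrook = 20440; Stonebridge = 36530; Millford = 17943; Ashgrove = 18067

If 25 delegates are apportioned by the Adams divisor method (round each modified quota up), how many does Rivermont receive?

3

Standard divisor 153125/25 ≈ 6125; standard quotas: Oakdale 3.018, Rivermont 2.798, Pinehurst 4.004, Claybrook 3.337, Stonebridge 5.964, Millford 2.929, Ashgrove 2.950.
Rounding up gives 4, 3, 5, 4, 6, 3, 3 = 28 seats, so the divisor must be adjusted.
With modified divisor 7100: modified quotas Oakdale 2.603, Rivermont 2.413, Pinehurst 3.454, Claybrook 2.879, Stonebridge 5.145, Millford 2.527, Ashgrove 2.545.
Rounding up: Oakdale 3, Rivermont 3, Pinehurst 4, Claybrook 3, Stonebridge 6, Millford 3, Ashgrove 3 (total 25).
Rivermont receives 3.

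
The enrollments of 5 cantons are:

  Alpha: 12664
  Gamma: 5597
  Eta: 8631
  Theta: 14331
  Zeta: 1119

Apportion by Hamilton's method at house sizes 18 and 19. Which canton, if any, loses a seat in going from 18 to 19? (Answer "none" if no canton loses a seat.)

Zeta

At 18 seats: Alpha 5, Gamma 2, Eta 4, Theta 6, Zeta 1.
At 19 seats: Alpha 6, Gamma 3, Eta 4, Theta 6, Zeta 0.
Zeta drops from 1 to 0.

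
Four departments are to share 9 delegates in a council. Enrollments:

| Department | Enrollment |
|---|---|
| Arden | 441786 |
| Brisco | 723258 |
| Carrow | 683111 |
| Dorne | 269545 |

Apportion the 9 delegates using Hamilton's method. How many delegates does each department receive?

Arden: 2, Brisco: 3, Carrow: 3, Dorne: 1

Standard divisor: 2117700 ÷ 9 = 235300.
Standard quotas: Arden 1.8775, Brisco 3.0738, Carrow 2.9031, Dorne 1.1455.
Lower quotas: Arden 1, Brisco 3, Carrow 2, Dorne 1 (sum 7, leaving 2 seats).
Remainders in descending order: Carrow 0.9031, Arden 0.8775, Dorne 0.1455, Brisco 0.0738.
The surplus seats go to Carrow, Arden.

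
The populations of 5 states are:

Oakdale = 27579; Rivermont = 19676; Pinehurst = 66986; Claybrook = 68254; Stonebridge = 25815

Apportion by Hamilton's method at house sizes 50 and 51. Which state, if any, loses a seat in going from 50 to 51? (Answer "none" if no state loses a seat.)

At 50 seats: Oakdale 7, Rivermont 5, Pinehurst 16, Claybrook 16, Stonebridge 6.
At 51 seats: Oakdale 7, Rivermont 5, Pinehurst 16, Claybrook 17, Stonebridge 6.
No state's allocation decreased.

none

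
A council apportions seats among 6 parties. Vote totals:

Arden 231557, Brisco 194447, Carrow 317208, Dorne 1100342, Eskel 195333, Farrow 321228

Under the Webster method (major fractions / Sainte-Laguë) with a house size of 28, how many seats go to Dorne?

Standard divisor 2360115/28 ≈ 84289.821; standard quotas: Arden 2.747, Brisco 2.307, Carrow 3.763, Dorne 13.054, Eskel 2.317, Farrow 3.811.
Rounding to the nearest integer gives Arden 3, Brisco 2, Carrow 4, Dorne 13, Eskel 2, Farrow 4 — total 28, matching the house size, so no adjustment is needed.
Dorne receives 13.

13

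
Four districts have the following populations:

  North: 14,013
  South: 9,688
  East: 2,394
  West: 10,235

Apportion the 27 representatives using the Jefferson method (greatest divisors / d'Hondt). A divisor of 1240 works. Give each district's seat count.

North 11, South 7, East 1, West 8

With modified divisor 1240: modified quotas North 11.301, South 7.813, East 1.931, West 8.254.
Rounding down: North 11, South 7, East 1, West 8 (total 27).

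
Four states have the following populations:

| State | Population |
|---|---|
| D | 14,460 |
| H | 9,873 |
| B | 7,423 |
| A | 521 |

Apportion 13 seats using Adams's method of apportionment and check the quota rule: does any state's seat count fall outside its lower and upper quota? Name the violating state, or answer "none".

none

Standard quotas: D 5.824, H 3.976, B 2.990, A 0.210.
Adams allocation: D 5, H 4, B 3, A 1.
Every allocation lies between the lower and upper quota.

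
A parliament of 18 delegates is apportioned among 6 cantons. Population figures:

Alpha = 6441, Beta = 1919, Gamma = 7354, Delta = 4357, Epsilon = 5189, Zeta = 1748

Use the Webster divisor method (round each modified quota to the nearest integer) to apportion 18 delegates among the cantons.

Alpha 4; Beta 1; Gamma 5; Delta 3; Epsilon 4; Zeta 1

Standard divisor 27008/18 ≈ 1500.444; standard quotas: Alpha 4.293, Beta 1.279, Gamma 4.901, Delta 2.904, Epsilon 3.458, Zeta 1.165.
Rounding to the nearest integer gives 4, 1, 5, 3, 3, 1 = 17 seats, so the divisor must be adjusted.
With modified divisor 1460: modified quotas Alpha 4.412, Beta 1.314, Gamma 5.037, Delta 2.984, Epsilon 3.554, Zeta 1.197.
Rounding to the nearest integer: Alpha 4, Beta 1, Gamma 5, Delta 3, Epsilon 4, Zeta 1 (total 18).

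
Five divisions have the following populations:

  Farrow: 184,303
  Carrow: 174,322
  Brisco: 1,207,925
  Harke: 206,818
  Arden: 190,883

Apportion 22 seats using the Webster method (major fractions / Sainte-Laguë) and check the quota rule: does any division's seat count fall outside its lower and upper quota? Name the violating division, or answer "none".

Standard quotas: Farrow 2.064, Carrow 1.952, Brisco 13.529, Harke 2.316, Arden 2.138.
Webster allocation: Farrow 2, Carrow 2, Brisco 14, Harke 2, Arden 2.
Every allocation lies between the lower and upper quota.

none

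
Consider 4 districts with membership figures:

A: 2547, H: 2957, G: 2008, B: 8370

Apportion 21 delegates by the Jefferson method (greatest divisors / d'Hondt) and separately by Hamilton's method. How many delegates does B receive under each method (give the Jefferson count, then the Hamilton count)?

12 and 11

Jefferson: A 3, H 4, G 2, B 12.
Hamilton: A 3, H 4, G 3, B 11.
B gets 12 under Jefferson and 11 under Hamilton.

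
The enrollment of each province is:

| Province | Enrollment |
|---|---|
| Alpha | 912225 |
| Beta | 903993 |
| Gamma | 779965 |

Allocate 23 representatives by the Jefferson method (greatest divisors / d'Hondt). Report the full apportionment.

Standard divisor 2596183/23 ≈ 112877.522; standard quotas: Alpha 8.082, Beta 8.009, Gamma 6.910.
Rounding down gives 8, 8, 6 = 22 seats, so the divisor must be adjusted.
With modified divisor 106400: modified quotas Alpha 8.574, Beta 8.496, Gamma 7.330.
Rounding down: Alpha 8, Beta 8, Gamma 7 (total 23).

Alpha 8, Beta 8, Gamma 7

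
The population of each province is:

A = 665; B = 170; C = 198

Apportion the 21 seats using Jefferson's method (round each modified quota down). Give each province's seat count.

Standard divisor 1033/21 ≈ 49.19; standard quotas: A 13.519, B 3.456, C 4.025.
Rounding down gives 13, 3, 4 = 20 seats, so the divisor must be adjusted.
With modified divisor 46: modified quotas A 14.457, B 3.696, C 4.304.
Rounding down: A 14, B 3, C 4 (total 21).

A 14, B 3, C 4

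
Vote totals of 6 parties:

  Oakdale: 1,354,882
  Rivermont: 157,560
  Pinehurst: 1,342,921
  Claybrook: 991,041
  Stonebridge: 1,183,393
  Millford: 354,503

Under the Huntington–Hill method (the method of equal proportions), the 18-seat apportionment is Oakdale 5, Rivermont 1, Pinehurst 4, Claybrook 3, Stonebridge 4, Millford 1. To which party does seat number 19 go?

Pinehurst

Priority for the next seat is population ÷ (√(s·(s+1))).
Priorities: Oakdale 247366.478, Rivermont 111411.744, Pinehurst 300286.264, Claybrook 286088.894, Stonebridge 264614.719, Millford 250671.475.
Highest priority: Pinehurst.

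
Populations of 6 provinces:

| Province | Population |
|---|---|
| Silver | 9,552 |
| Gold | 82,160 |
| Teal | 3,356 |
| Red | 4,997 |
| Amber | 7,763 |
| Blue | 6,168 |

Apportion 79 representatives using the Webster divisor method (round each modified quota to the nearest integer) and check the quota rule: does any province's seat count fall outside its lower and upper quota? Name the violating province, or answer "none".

Standard quotas: Silver 6.620, Gold 56.937, Teal 2.326, Red 3.463, Amber 5.380, Blue 4.274.
Webster allocation: Silver 7, Gold 58, Teal 2, Red 3, Amber 5, Blue 4.
Gold has quota 56.937 (lower 56, upper 57) but receives 58 — outside the quota interval.

Gold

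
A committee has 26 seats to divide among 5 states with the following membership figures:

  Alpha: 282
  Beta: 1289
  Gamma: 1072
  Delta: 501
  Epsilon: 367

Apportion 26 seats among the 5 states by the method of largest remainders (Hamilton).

Standard divisor: 3511 ÷ 26 ≈ 135.038.
Standard quotas: Alpha 2.088, Beta 9.545, Gamma 7.938, Delta 3.710, Epsilon 2.718.
Lower quotas: Alpha 2, Beta 9, Gamma 7, Delta 3, Epsilon 2 (sum 23, leaving 3 seats).
Remainders in descending order: Gamma 0.938, Epsilon 0.718, Delta 0.710, Beta 0.545, Alpha 0.088.
Largest remainders: Gamma, Epsilon, Delta receive the extra seats.

Alpha 2, Beta 9, Gamma 8, Delta 4, Epsilon 3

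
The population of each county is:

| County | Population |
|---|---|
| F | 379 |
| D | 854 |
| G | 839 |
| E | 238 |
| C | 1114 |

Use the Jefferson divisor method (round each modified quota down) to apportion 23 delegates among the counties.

Standard divisor 3424/23 ≈ 148.87; standard quotas: F 2.546, D 5.737, G 5.636, E 1.599, C 7.483.
Rounding down gives 2, 5, 5, 1, 7 = 20 seats, so the divisor must be adjusted.
With modified divisor 130: modified quotas F 2.915, D 6.569, G 6.454, E 1.831, C 8.569.
Rounding down: F 2, D 6, G 6, E 1, C 8 (total 23).

F 2, D 6, G 6, E 1, C 8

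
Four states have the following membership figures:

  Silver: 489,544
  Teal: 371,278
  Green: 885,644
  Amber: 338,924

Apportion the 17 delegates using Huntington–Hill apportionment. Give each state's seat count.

With divisor 127503: modified quotas Silver 3.839, Teal 2.912, Green 6.946, Amber 2.658.
Geometric-mean thresholds: Silver √(3·4)=3.464, Teal √(2·3)=2.449, Green √(6·7)=6.481, Amber √(2·3)=2.449.
Each quota rounded against its threshold gives Silver 4, Teal 3, Green 7, Amber 3 (total 17).

Silver 4; Teal 3; Green 7; Amber 3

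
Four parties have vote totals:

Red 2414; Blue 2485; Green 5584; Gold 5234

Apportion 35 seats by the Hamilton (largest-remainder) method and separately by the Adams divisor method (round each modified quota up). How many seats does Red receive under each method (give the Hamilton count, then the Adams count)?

Hamilton: Red 5, Blue 6, Green 12, Gold 12.
Adams: Red 6, Blue 6, Green 12, Gold 11.
Red gets 5 under Hamilton and 6 under Adams.

5 and 6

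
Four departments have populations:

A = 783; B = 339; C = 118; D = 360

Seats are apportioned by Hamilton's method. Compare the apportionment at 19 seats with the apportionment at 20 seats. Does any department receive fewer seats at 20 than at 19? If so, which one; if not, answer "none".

C

At 19 seats: A 9, B 4, C 2, D 4.
At 20 seats: A 10, B 4, C 1, D 5.
C drops from 2 to 1.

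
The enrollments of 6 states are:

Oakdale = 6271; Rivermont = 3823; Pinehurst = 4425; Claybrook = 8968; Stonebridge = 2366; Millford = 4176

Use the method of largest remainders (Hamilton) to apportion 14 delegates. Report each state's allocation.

Total 30029; standard divisor 30029/14 ≈ 2144.929.
Standard quotas: Oakdale 2.9236, Rivermont 1.7823, Pinehurst 2.0630, Claybrook 4.1810, Stonebridge 1.1031, Millford 1.9469.
Lower quotas: Oakdale 2, Rivermont 1, Pinehurst 2, Claybrook 4, Stonebridge 1, Millford 1 (sum 11, leaving 3 seats).
Remainders in descending order: Millford 0.9469, Oakdale 0.9236, Rivermont 0.7823, Claybrook 0.1810, Stonebridge 0.1031, Pinehurst 0.0630.
The surplus seats go to Millford, Oakdale, Rivermont.

Oakdale 3; Rivermont 2; Pinehurst 2; Claybrook 4; Stonebridge 1; Millford 2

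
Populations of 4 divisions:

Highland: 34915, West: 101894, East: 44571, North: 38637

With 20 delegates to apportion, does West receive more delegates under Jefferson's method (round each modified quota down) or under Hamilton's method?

Jefferson

Jefferson: Highland 3, West 10, East 4, North 3.
Hamilton: Highland 3, West 9, East 4, North 4.
West gets 10 under Jefferson and 9 under Hamilton.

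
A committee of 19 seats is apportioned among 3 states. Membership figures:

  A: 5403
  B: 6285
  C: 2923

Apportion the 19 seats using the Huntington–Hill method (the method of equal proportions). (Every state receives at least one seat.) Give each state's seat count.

With divisor 787: modified quotas A 6.865, B 7.986, C 3.714.
Geometric-mean thresholds: A √(6·7)=6.481, B √(7·8)=7.483, C √(3·4)=3.464.
Each quota rounded against its threshold gives A 7, B 8, C 4 (total 19).

A 7, B 8, C 4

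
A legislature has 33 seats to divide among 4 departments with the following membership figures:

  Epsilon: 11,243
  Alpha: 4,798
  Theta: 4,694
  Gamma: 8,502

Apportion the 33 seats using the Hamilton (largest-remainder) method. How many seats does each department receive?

Standard divisor: 29237 ÷ 33 ≈ 885.97.
Standard quotas: Epsilon 12.6901, Alpha 5.4155, Theta 5.2981, Gamma 9.5963.
Lower quotas: Epsilon 12, Alpha 5, Theta 5, Gamma 9 (sum 31, leaving 2 seats).
Remainders in descending order: Epsilon 0.6901, Gamma 0.5963, Alpha 0.4155, Theta 0.2981.
Largest remainders: Epsilon, Gamma receive the extra seats.

Epsilon=13; Alpha=5; Theta=5; Gamma=10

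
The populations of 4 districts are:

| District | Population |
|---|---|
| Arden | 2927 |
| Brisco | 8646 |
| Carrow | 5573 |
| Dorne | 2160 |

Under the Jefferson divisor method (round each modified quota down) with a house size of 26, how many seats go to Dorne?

3

Standard divisor 19306/26 ≈ 742.538; standard quotas: Arden 3.942, Brisco 11.644, Carrow 7.505, Dorne 2.909.
Rounding down gives 3, 11, 7, 2 = 23 seats, so the divisor must be adjusted.
With modified divisor 700: modified quotas Arden 4.181, Brisco 12.351, Carrow 7.961, Dorne 3.086.
Rounding down: Arden 4, Brisco 12, Carrow 7, Dorne 3 (total 26).
Dorne receives 3.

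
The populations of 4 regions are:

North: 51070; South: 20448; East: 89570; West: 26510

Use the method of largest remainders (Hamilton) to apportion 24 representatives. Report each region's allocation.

Total 187598; standard divisor 187598/24 ≈ 7816.583.
Standard quotas: North 6.5335, South 2.6160, East 11.4590, West 3.3915.
Lower quotas: North 6, South 2, East 11, West 3 (sum 22, leaving 2 seats).
Remainders in descending order: South 0.6160, North 0.5335, East 0.4590, West 0.3915.
Largest remainders: South, North receive the extra seats.

North: 7; South: 3; East: 11; West: 3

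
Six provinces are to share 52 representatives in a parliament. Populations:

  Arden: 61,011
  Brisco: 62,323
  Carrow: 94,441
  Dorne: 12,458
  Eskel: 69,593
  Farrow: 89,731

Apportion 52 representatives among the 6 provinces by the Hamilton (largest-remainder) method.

Standard divisor: 389557 ÷ 52 ≈ 7491.481.
Standard quotas: Arden 8.1441, Brisco 8.3192, Carrow 12.6065, Dorne 1.6630, Eskel 9.2896, Farrow 11.9777.
Lower quotas: Arden 8, Brisco 8, Carrow 12, Dorne 1, Eskel 9, Farrow 11 (sum 49, leaving 3 seats).
Remainders in descending order: Farrow 0.9777, Dorne 0.6630, Carrow 0.6065, Brisco 0.3192, Eskel 0.2896, Arden 0.1441.
Largest remainders: Farrow, Dorne, Carrow receive the extra seats.

Arden: 8, Brisco: 8, Carrow: 13, Dorne: 2, Eskel: 9, Farrow: 12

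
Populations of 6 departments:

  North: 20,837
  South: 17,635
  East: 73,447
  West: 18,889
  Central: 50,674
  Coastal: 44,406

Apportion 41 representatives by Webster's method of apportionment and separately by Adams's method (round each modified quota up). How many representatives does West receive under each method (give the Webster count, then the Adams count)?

3 and 4

Webster: North 4, South 3, East 14, West 3, Central 9, Coastal 8.
Adams: North 4, South 3, East 13, West 4, Central 9, Coastal 8.
West gets 3 under Webster and 4 under Adams.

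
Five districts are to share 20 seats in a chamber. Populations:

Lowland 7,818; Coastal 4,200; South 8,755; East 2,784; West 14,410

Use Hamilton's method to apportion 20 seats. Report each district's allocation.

Lowland=4; Coastal=2; South=5; East=1; West=8

Total 37967; standard divisor 37967/20 ≈ 1898.35.
Standard quotas: Lowland 4.1183, Coastal 2.2124, South 4.6119, East 1.4665, West 7.5908.
Lower quotas: Lowland 4, Coastal 2, South 4, East 1, West 7 (sum 18, leaving 2 seats).
Remainders in descending order: South 0.6119, West 0.5908, East 0.4665, Coastal 0.2124, Lowland 0.1183.
The surplus seats go to South, West.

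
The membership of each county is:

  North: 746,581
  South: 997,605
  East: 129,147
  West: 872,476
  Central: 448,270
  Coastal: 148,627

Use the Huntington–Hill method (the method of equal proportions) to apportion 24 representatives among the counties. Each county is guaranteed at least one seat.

North=6, South=7, East=1, West=6, Central=3, Coastal=1

With divisor 135466: modified quotas North 5.511, South 7.364, East 0.953, West 6.441, Central 3.309, Coastal 1.097.
Geometric-mean thresholds: North √(5·6)=5.477, South √(7·8)=7.483, East (min 1), West √(6·7)=6.481, Central √(3·4)=3.464, Coastal √(1·2)=1.414.
Each quota rounded against its threshold gives North 6, South 7, East 1, West 6, Central 3, Coastal 1 (total 24).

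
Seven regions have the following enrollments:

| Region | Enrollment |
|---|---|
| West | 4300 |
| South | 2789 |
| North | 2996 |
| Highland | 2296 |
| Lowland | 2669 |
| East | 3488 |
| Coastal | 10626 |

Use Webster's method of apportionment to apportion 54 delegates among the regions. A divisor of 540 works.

With modified divisor 540: modified quotas West 7.963, South 5.165, North 5.548, Highland 4.252, Lowland 4.943, East 6.459, Coastal 19.678.
Rounding to the nearest integer: West 8, South 5, North 6, Highland 4, Lowland 5, East 6, Coastal 20 (total 54).

West=8; South=5; North=6; Highland=4; Lowland=5; East=6; Coastal=20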